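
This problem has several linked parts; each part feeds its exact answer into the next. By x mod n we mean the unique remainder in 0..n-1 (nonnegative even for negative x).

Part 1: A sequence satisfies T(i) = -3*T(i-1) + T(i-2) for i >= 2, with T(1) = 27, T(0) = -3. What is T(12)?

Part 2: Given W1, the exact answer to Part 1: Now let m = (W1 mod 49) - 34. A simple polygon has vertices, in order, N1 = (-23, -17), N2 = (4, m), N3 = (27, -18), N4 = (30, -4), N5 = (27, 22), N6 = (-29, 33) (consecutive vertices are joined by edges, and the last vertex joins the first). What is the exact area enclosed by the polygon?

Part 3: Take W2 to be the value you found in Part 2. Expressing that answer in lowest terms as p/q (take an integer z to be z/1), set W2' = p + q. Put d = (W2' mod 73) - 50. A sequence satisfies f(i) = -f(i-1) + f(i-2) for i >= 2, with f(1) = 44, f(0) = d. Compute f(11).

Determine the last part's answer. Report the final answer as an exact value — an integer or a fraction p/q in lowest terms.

Part 1: T(2) = -3*(27) + 1*(-3) = -84; iterating: T(2)=-84, T(3)=279, T(4)=-921, T(5)=3042, T(6)=-10047, T(7)=33183, T(8)=-109596, T(9)=361971, T(10)=-1195509, T(11)=3948498, T(12)=-13041003; answer -13041003
Part 2: W1 = -13041003; m = -30; cross terms: (-23*-30 - 4*-17)=758, (4*-18 - 27*-30)=738, (27*-4 - 30*-18)=432, (30*22 - 27*-4)=768, (27*33 - -29*22)=1529, (-29*-17 - -23*33)=1252; twice the area = |5477| = 5477; area = 5477/2; answer 5477/2
Part 3: W2 = 5477/2; threaded value p + q = 5479; d = -46; f(2) = -1*(44) + 1*(-46) = -90; iterating: f(2)=-90, f(3)=134, f(4)=-224, f(5)=358, f(6)=-582, f(7)=940, f(8)=-1522, f(9)=2462, f(10)=-3984, f(11)=6446; answer 6446

6446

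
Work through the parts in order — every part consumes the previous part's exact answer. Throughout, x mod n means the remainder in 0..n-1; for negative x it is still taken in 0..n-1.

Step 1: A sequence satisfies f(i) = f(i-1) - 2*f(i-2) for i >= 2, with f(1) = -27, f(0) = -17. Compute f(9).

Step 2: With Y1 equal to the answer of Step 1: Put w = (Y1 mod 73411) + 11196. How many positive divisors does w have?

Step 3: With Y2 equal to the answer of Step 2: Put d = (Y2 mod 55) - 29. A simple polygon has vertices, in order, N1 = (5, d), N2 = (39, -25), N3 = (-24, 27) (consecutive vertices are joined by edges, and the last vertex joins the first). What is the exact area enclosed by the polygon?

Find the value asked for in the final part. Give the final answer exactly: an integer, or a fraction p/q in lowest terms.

884

Step 1: f(2) = 1*(-27) - 2*(-17) = 7; iterating: f(2)=7, f(3)=61, f(4)=47, f(5)=-75, f(6)=-169, f(7)=-19, f(8)=319, f(9)=357; answer 357
Step 2: Y1 = 357; w = 11553; 11553 = 3 * 3851; number of divisors = (1+1) * (1+1) = 4; answer 4
Step 3: Y2 = 4; d = -25; cross terms: (5*-25 - 39*-25)=850, (39*27 - -24*-25)=453, (-24*-25 - 5*27)=465; twice the area = |1768| = 1768; area = 884; answer 884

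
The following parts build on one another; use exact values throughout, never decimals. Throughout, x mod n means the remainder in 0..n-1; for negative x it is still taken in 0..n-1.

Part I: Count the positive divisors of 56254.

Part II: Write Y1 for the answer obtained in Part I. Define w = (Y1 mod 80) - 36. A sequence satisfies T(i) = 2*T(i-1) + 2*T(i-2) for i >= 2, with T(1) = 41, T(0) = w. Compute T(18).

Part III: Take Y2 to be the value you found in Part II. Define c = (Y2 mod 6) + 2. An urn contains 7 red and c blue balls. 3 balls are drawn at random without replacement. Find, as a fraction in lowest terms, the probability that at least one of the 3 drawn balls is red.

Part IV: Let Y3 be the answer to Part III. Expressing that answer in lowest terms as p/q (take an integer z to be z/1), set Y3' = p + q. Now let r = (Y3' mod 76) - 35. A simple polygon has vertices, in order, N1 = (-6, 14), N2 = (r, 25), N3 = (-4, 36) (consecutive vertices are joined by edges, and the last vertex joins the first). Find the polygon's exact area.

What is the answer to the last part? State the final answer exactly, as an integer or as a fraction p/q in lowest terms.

Part I: 56254 = 2 * 11 * 2557; number of divisors = (1+1) * (1+1) * (1+1) = 8; answer 8
Part II: Y1 = 8; w = -28; T(2) = 2*(41) + 2*(-28) = 26; iterating: T(2)=26, T(3)=134, T(4)=320, T(5)=908, T(6)=2456, T(7)=6728, T(8)=18368, T(9)=50192, T(10)=137120, T(11)=374624, T(12)=1023488, T(13)=2796224, T(14)=7639424, T(15)=20871296, T(16)=57021440, T(17)=155785472, T(18)=425613824; answer 425613824
Part III: Y2 = 425613824; c = 4; total draws C(11,3) = 165; complement C(4,3) = 4; favorable 165 - 4 = 161; P = 161/165; answer 161/165
Part IV: Y3 = 161/165; threaded value p + q = 326; r = -13; cross terms: (-6*25 - -13*14)=32, (-13*36 - -4*25)=-368, (-4*14 - -6*36)=160; twice the area = |-176| = 176; area = 88; answer 88

88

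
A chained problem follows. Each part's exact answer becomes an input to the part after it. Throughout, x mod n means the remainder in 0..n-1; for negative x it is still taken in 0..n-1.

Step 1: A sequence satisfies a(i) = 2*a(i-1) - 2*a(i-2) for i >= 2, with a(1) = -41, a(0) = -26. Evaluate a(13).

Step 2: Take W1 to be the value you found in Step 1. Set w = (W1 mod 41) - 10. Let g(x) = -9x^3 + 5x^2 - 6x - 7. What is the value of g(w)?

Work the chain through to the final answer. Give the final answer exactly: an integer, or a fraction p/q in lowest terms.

9553

Step 1: a(2) = 2*(-41) - 2*(-26) = -30; iterating: a(2)=-30, a(3)=22, a(4)=104, a(5)=164, a(6)=120, a(7)=-88, a(8)=-416, a(9)=-656, a(10)=-480, a(11)=352, a(12)=1664, a(13)=2624; answer 2624
Step 2: W1 = 2624; w = -10; -9*(-10)^3 + 5*(-10)^2 - 6*(-10)^1 - 7 = (9000) + (500) + (60) + (-7) = 9553; answer 9553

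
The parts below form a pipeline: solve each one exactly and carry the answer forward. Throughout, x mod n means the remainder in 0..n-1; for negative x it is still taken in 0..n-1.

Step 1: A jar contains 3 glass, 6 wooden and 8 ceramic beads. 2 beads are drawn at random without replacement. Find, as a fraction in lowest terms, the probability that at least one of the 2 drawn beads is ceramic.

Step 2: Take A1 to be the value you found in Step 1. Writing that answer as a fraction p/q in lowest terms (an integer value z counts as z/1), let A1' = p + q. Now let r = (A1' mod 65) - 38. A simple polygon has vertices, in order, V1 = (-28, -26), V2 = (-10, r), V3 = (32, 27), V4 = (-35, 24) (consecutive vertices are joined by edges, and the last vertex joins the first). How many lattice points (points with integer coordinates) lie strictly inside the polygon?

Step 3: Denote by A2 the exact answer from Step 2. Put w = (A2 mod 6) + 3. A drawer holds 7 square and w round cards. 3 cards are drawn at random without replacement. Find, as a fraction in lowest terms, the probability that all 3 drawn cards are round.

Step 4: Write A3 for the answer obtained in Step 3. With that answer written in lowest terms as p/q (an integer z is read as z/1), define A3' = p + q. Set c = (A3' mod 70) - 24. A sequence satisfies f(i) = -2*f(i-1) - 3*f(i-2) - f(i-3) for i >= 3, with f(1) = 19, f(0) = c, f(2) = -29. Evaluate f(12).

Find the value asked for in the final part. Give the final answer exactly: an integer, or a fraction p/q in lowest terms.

1089

Step 1: total draws C(17,2) = 136; complement C(9,2) = 36; favorable 136 - 36 = 100; P = 25/34; answer 25/34
Step 2: A1 = 25/34; threaded value p + q = 59; r = 21; cross terms: (-28*21 - -10*-26)=-848, (-10*27 - 32*21)=-942, (32*24 - -35*27)=1713, (-35*-26 - -28*24)=1582; twice the area = |1505| = 1505; area = 1505/2; boundary points = 1 + 6 + 1 + 1 = 9; strictly interior points = area - boundary/2 + 1 = 749; answer 749
Step 3: A2 = 749; w = 8; total draws C(15,3) = 455; favorable C(8,3) = 56; P = 8/65; answer 8/65
Step 4: A3 = 8/65; threaded value p + q = 73; c = -21; f(3) = -2*(-29) - 3*(19) - 1*(-21) = 22; iterating: f(3)=22, f(4)=24, f(5)=-85, f(6)=76, f(7)=79, f(8)=-301, f(9)=289, f(10)=246, f(11)=-1058, f(12)=1089; answer 1089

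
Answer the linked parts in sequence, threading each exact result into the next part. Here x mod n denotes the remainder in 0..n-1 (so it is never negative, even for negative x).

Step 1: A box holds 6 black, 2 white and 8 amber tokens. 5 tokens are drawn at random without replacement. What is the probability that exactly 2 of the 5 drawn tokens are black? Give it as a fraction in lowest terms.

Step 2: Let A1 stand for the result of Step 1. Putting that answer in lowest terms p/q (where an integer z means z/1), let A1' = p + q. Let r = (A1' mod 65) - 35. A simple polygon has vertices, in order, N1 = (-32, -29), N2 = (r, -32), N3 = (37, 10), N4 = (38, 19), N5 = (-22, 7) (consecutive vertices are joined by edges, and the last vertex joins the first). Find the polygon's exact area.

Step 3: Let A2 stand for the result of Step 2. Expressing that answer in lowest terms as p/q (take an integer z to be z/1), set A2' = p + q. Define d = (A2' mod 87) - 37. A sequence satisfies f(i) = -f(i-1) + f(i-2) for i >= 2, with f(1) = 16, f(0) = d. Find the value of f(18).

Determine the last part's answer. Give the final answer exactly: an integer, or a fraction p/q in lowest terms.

Step 1: total draws C(16,5) = 4368; favorable C(6,2)*C(10,3) = 1800; P = 75/182; answer 75/182
Step 2: A1 = 75/182; threaded value p + q = 257; r = 27; cross terms: (-32*-32 - 27*-29)=1807, (27*10 - 37*-32)=1454, (37*19 - 38*10)=323, (38*7 - -22*19)=684, (-22*-29 - -32*7)=862; twice the area = |5130| = 5130; area = 2565; answer 2565
Step 3: A2 = 2565; threaded value p + q = 2566; d = 6; f(2) = -1*(16) + 1*(6) = -10; iterating: f(2)=-10, f(3)=26, f(4)=-36, f(5)=62, f(6)=-98, f(7)=160, f(8)=-258, f(9)=418, f(10)=-676, f(11)=1094, f(12)=-1770, f(13)=2864, f(14)=-4634, f(15)=7498, f(16)=-12132, f(17)=19630, f(18)=-31762; answer -31762

-31762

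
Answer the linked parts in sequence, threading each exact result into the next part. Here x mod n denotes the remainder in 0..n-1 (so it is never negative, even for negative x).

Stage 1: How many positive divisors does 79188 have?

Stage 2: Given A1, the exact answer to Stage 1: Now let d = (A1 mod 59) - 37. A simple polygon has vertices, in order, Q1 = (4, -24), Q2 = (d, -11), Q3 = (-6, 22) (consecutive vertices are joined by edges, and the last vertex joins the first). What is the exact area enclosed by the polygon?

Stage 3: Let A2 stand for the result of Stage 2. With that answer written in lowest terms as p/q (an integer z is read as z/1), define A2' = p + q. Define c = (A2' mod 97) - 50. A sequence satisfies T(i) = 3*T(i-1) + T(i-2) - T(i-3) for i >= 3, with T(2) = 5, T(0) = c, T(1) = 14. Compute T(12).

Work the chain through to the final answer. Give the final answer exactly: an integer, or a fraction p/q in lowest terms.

1933393

Stage 1: 79188 = 2^2 * 3 * 6599; number of divisors = (2+1) * (1+1) * (1+1) = 12; answer 12
Stage 2: A1 = 12; d = -25; cross terms: (4*-11 - -25*-24)=-644, (-25*22 - -6*-11)=-616, (-6*-24 - 4*22)=56; twice the area = |-1204| = 1204; area = 602; answer 602
Stage 3: A2 = 602; threaded value p + q = 603; c = -29; T(3) = 3*(5) + 1*(14) - 1*(-29) = 58; iterating: T(3)=58, T(4)=165, T(5)=548, T(6)=1751, T(7)=5636, T(8)=18111, T(9)=58218, T(10)=187129, T(11)=601494, T(12)=1933393; answer 1933393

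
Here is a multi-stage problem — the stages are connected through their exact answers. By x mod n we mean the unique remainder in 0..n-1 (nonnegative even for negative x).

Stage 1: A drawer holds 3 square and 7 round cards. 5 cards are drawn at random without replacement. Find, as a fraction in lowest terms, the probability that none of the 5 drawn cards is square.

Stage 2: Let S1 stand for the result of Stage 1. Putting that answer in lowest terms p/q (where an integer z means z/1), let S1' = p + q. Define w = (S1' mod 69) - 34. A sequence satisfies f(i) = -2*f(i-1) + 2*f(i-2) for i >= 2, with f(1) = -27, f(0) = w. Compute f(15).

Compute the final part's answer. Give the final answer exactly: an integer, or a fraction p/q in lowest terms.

Stage 1: total draws C(10,5) = 252; favorable C(7,5) = 21; P = 1/12; answer 1/12
Stage 2: S1 = 1/12; threaded value p + q = 13; w = -21; f(2) = -2*(-27) + 2*(-21) = 12; iterating: f(2)=12, f(3)=-78, f(4)=180, f(5)=-516, f(6)=1392, f(7)=-3816, f(8)=10416, f(9)=-28464, f(10)=77760, f(11)=-212448, f(12)=580416, f(13)=-1585728, f(14)=4332288, f(15)=-11836032; answer -11836032

-11836032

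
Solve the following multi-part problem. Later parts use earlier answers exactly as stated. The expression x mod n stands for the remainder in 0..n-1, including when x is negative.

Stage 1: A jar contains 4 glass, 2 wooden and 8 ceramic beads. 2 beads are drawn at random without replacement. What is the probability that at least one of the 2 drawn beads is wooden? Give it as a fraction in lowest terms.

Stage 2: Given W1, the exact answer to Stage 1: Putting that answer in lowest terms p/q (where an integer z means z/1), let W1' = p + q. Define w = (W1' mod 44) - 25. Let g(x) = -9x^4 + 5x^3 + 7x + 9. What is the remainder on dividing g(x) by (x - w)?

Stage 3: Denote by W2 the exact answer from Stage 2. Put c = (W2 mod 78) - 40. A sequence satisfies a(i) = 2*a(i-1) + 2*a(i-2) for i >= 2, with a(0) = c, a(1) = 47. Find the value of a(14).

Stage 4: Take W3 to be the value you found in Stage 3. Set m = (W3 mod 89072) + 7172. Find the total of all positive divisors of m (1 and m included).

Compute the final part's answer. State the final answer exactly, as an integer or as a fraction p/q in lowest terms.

Stage 1: total draws C(14,2) = 91; complement C(12,2) = 66; favorable 91 - 66 = 25; P = 25/91; answer 25/91
Stage 2: W1 = 25/91; threaded value p + q = 116; w = 3; remainder = value at the root: -9*(3)^4 + 5*(3)^3 + 7*(3)^1 + 9 = (-729) + (135) + (21) + (9) = -564; answer -564
Stage 3: W2 = -564; c = 20; a(2) = 2*(47) + 2*(20) = 134; iterating: a(2)=134, a(3)=362, a(4)=992, a(5)=2708, a(6)=7400, a(7)=20216, a(8)=55232, a(9)=150896, a(10)=412256, a(11)=1126304, a(12)=3077120, a(13)=8406848, a(14)=22967936; answer 22967936
Stage 4: W3 = 22967936; m = 83604; 83604 = 2^2 * 3 * 6967; sigma = (1 + 2 + 4) * (1 + 3) * (1 + 6967) = 7 * 4 * 6968 = 195104; answer 195104

195104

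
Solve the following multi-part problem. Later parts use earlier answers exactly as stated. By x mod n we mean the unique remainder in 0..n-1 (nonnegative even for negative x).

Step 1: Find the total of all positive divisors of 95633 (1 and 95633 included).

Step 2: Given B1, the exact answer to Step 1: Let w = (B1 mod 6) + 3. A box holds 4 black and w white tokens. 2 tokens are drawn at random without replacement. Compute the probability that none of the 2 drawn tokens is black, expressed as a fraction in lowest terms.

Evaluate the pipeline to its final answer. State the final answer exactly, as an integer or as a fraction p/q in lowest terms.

1/7

Step 1: 95633 is prime, so its only divisors are 1 and 95633; sigma = 1 + 95633 = 95634; answer 95634
Step 2: B1 = 95634; w = 3; total draws C(7,2) = 21; favorable C(3,2) = 3; P = 1/7; answer 1/7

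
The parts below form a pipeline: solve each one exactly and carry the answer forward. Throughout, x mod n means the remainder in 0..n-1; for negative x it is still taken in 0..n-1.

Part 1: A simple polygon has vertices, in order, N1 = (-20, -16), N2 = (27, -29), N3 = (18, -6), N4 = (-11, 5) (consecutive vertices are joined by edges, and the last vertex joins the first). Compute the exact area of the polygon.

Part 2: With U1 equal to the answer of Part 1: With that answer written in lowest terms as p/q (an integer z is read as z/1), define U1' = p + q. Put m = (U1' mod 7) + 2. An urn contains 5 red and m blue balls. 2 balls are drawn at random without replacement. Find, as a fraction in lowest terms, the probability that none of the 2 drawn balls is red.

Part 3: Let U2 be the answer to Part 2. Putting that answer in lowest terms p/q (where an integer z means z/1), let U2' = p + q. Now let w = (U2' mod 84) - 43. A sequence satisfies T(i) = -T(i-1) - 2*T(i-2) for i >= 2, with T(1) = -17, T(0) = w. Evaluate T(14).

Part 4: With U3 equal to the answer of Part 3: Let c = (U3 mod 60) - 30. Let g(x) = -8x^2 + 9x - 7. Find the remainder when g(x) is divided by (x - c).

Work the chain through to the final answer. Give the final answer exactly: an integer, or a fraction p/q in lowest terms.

Part 1: cross terms: (-20*-29 - 27*-16)=1012, (27*-6 - 18*-29)=360, (18*5 - -11*-6)=24, (-11*-16 - -20*5)=276; twice the area = |1672| = 1672; area = 836; answer 836
Part 2: U1 = 836; threaded value p + q = 837; m = 6; total draws C(11,2) = 55; favorable C(6,2) = 15; P = 3/11; answer 3/11
Part 3: U2 = 3/11; threaded value p + q = 14; w = -29; T(2) = -1*(-17) - 2*(-29) = 75; iterating: T(2)=75, T(3)=-41, T(4)=-109, T(5)=191, T(6)=27, T(7)=-409, T(8)=355, T(9)=463, T(10)=-1173, T(11)=247, T(12)=2099, T(13)=-2593, T(14)=-1605; answer -1605
Part 4: U3 = -1605; c = -15; remainder = value at the root: -8*(-15)^2 + 9*(-15)^1 - 7 = (-1800) + (-135) + (-7) = -1942; answer -1942

-1942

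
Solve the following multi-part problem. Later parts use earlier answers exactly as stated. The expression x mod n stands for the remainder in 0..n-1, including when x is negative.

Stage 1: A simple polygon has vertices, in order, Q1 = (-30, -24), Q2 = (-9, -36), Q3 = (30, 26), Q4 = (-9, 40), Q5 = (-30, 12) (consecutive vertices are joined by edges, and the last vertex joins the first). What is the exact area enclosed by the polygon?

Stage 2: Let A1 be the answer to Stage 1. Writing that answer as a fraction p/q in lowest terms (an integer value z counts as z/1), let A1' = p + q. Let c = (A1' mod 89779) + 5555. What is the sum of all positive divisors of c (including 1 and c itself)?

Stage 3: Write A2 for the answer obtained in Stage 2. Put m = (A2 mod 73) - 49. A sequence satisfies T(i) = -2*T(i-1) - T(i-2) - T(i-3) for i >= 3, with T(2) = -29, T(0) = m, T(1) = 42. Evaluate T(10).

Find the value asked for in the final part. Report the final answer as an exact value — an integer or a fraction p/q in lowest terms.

Stage 1: cross terms: (-30*-36 - -9*-24)=864, (-9*26 - 30*-36)=846, (30*40 - -9*26)=1434, (-9*12 - -30*40)=1092, (-30*-24 - -30*12)=1080; twice the area = |5316| = 5316; area = 2658; answer 2658
Stage 2: A1 = 2658; threaded value p + q = 2659; c = 8214; 8214 = 2 * 3 * 37^2; sigma = (1 + 2) * (1 + 3) * (1 + 37 + 1369) = 3 * 4 * 1407 = 16884; answer 16884
Stage 3: A2 = 16884; m = -28; T(3) = -2*(-29) - 1*(42) - 1*(-28) = 44; iterating: T(3)=44, T(4)=-101, T(5)=187, T(6)=-317, T(7)=548, T(8)=-966, T(9)=1701, T(10)=-2984; answer -2984

-2984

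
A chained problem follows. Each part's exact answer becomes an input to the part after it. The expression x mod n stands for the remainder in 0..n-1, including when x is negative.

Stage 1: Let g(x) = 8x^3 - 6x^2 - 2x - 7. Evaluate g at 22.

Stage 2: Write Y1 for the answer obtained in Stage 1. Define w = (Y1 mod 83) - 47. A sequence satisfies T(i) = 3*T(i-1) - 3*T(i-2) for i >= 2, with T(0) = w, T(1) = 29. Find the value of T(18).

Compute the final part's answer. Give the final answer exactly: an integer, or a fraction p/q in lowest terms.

-236196

Stage 1: 8*(22)^3 - 6*(22)^2 - 2*(22)^1 - 7 = (85184) + (-2904) + (-44) + (-7) = 82229; answer 82229
Stage 2: Y1 = 82229; w = 12; T(2) = 3*(29) - 3*(12) = 51; iterating: T(2)=51, T(3)=66, T(4)=45, T(5)=-63, T(6)=-324, T(7)=-783, T(8)=-1377, T(9)=-1782, T(10)=-1215, T(11)=1701, T(12)=8748, T(13)=21141, T(14)=37179, T(15)=48114, T(16)=32805, T(17)=-45927, T(18)=-236196; answer -236196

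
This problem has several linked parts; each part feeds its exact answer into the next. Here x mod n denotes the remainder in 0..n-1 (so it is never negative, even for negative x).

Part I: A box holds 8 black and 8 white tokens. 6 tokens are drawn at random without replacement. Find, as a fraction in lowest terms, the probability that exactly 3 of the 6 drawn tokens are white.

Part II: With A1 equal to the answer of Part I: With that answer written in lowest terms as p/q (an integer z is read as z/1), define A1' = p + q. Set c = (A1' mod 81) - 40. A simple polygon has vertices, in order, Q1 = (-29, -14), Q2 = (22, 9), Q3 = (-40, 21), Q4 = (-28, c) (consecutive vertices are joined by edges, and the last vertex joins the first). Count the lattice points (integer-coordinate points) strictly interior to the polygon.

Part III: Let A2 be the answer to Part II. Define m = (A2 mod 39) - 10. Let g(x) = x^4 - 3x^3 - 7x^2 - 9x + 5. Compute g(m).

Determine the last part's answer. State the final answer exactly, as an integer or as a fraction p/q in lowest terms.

467051

Part I: total draws C(16,6) = 8008; favorable C(8,3)*C(8,3) = 3136; P = 56/143; answer 56/143
Part II: A1 = 56/143; threaded value p + q = 199; c = -3; cross terms: (-29*9 - 22*-14)=47, (22*21 - -40*9)=822, (-40*-3 - -28*21)=708, (-28*-14 - -29*-3)=305; twice the area = |1882| = 1882; area = 941; boundary points = 1 + 2 + 12 + 1 = 16; strictly interior points = area - boundary/2 + 1 = 934; answer 934
Part III: A2 = 934; m = 27; 1*(27)^4 - 3*(27)^3 - 7*(27)^2 - 9*(27)^1 + 5 = (531441) + (-59049) + (-5103) + (-243) + (5) = 467051; answer 467051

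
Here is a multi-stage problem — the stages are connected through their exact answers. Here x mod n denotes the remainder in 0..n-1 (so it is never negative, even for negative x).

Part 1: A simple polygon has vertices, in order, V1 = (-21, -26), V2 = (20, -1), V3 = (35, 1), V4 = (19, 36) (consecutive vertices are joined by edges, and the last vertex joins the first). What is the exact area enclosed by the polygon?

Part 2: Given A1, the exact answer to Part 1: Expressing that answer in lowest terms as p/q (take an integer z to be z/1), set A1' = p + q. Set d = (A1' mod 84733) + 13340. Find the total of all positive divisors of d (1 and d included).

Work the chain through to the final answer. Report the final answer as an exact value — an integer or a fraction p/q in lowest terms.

20592

Part 1: cross terms: (-21*-1 - 20*-26)=541, (20*1 - 35*-1)=55, (35*36 - 19*1)=1241, (19*-26 - -21*36)=262; twice the area = |2099| = 2099; area = 2099/2; answer 2099/2
Part 2: A1 = 2099/2; threaded value p + q = 2101; d = 15441; 15441 = 3 * 5147; sigma = (1 + 3) * (1 + 5147) = 4 * 5148 = 20592; answer 20592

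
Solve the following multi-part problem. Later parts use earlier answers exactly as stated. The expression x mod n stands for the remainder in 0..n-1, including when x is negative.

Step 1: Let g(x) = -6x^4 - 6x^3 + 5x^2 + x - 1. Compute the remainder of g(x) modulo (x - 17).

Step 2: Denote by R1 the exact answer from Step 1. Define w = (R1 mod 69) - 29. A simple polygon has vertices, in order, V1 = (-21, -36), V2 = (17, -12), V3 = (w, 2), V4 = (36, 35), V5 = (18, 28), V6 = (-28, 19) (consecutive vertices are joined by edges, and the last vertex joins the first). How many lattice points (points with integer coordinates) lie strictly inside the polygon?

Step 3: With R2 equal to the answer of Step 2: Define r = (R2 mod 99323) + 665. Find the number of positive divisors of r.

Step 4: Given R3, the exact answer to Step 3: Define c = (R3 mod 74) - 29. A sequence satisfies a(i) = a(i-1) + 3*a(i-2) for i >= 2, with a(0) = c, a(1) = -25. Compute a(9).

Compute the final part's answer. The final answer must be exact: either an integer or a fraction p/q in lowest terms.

Step 1: remainder = value at the root: -6*(17)^4 - 6*(17)^3 + 5*(17)^2 + 1*(17)^1 - 1 = (-501126) + (-29478) + (1445) + (17) + (-1) = -529143; answer -529143
Step 2: R1 = -529143; w = -11; cross terms: (-21*-12 - 17*-36)=864, (17*2 - -11*-12)=-98, (-11*35 - 36*2)=-457, (36*28 - 18*35)=378, (18*19 - -28*28)=1126, (-28*-36 - -21*19)=1407; twice the area = |3220| = 3220; area = 1610; boundary points = 2 + 14 + 1 + 1 + 1 + 1 = 20; strictly interior points = area - boundary/2 + 1 = 1601; answer 1601
Step 3: R2 = 1601; r = 2266; 2266 = 2 * 11 * 103; number of divisors = (1+1) * (1+1) * (1+1) = 8; answer 8
Step 4: R3 = 8; c = -21; a(2) = 1*(-25) + 3*(-21) = -88; iterating: a(2)=-88, a(3)=-163, a(4)=-427, a(5)=-916, a(6)=-2197, a(7)=-4945, a(8)=-11536, a(9)=-26371; answer -26371

-26371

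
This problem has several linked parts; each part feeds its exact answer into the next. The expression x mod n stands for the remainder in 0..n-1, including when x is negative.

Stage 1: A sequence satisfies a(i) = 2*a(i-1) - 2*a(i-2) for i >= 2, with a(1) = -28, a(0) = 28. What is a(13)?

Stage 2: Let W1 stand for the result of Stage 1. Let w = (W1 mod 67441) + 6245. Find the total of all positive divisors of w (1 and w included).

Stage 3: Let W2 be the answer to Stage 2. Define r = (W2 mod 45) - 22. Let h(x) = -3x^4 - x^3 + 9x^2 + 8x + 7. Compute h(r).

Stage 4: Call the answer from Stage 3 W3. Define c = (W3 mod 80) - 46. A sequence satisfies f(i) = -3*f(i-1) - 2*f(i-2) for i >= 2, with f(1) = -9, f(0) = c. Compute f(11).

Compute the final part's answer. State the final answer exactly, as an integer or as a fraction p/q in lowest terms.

Stage 1: a(2) = 2*(-28) - 2*(28) = -112; iterating: a(2)=-112, a(3)=-168, a(4)=-112, a(5)=112, a(6)=448, a(7)=672, a(8)=448, a(9)=-448, a(10)=-1792, a(11)=-2688, a(12)=-1792, a(13)=1792; answer 1792
Stage 2: W1 = 1792; w = 8037; 8037 = 3^2 * 19 * 47; sigma = (1 + 3 + 9) * (1 + 19) * (1 + 47) = 13 * 20 * 48 = 12480; answer 12480
Stage 3: W2 = 12480; r = -7; -3*(-7)^4 - 1*(-7)^3 + 9*(-7)^2 + 8*(-7)^1 + 7 = (-7203) + (343) + (441) + (-56) + (7) = -6468; answer -6468
Stage 4: W3 = -6468; c = -34; f(2) = -3*(-9) - 2*(-34) = 95; iterating: f(2)=95, f(3)=-267, f(4)=611, f(5)=-1299, f(6)=2675, f(7)=-5427, f(8)=10931, f(9)=-21939, f(10)=43955, f(11)=-87987; answer -87987

-87987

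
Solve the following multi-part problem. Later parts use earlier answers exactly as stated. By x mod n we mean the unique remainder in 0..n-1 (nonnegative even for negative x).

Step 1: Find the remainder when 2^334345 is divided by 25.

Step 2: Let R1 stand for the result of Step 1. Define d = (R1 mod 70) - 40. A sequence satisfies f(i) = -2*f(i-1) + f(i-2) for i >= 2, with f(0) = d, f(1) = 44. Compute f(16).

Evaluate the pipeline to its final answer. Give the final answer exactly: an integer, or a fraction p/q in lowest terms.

Step 1: squarings mod 25: 2^1=2, 2^2=4, 2^4=16, 2^8=6, 2^16=11, 2^32=21, 2^64=16, 2^128=6, 2^256=11, 2^512=21, 2^1024=16, 2^2048=6, 2^4096=11, 2^8192=21, 2^16384=16, 2^32768=6, 2^65536=11, 2^131072=21, 2^262144=16; 2^334345 = 2^1 * 2^8 * 2^512 * 2^2048 * 2^4096 * 2^65536 * 2^262144 = 7 (mod 25); answer 7
Step 2: R1 = 7; d = -33; f(2) = -2*(44) + 1*(-33) = -121; iterating: f(2)=-121, f(3)=286, f(4)=-693, f(5)=1672, f(6)=-4037, f(7)=9746, f(8)=-23529, f(9)=56804, f(10)=-137137, f(11)=331078, f(12)=-799293, f(13)=1929664, f(14)=-4658621, f(15)=11246906, f(16)=-27152433; answer -27152433

-27152433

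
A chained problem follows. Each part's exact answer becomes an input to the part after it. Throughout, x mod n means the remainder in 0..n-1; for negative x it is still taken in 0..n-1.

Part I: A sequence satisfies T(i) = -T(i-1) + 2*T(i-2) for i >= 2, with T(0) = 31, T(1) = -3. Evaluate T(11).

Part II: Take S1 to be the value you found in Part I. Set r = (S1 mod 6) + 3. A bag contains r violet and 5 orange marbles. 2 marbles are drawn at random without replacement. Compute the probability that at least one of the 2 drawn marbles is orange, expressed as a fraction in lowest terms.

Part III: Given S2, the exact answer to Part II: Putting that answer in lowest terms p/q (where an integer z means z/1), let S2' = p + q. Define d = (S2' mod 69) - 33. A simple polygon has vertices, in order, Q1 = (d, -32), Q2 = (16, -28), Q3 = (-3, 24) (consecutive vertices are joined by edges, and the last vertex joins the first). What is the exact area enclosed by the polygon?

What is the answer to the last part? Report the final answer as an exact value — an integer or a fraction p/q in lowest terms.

Part I: T(2) = -1*(-3) + 2*(31) = 65; iterating: T(2)=65, T(3)=-71, T(4)=201, T(5)=-343, T(6)=745, T(7)=-1431, T(8)=2921, T(9)=-5783, T(10)=11625, T(11)=-23191; answer -23191
Part II: S1 = -23191; r = 8; total draws C(13,2) = 78; complement C(8,2) = 28; favorable 78 - 28 = 50; P = 25/39; answer 25/39
Part III: S2 = 25/39; threaded value p + q = 64; d = 31; cross terms: (31*-28 - 16*-32)=-356, (16*24 - -3*-28)=300, (-3*-32 - 31*24)=-648; twice the area = |-704| = 704; area = 352; answer 352

352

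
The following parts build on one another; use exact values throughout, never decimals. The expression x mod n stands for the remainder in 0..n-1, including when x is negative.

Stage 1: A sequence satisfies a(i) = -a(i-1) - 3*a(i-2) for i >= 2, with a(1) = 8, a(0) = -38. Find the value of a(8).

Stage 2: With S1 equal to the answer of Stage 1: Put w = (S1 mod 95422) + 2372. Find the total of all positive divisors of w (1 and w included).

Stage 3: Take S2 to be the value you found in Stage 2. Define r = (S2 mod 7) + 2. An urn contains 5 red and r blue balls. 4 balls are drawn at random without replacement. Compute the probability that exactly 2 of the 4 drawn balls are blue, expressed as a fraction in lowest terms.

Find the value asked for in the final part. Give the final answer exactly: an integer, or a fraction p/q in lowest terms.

2/7

Stage 1: a(2) = -1*(8) - 3*(-38) = 106; iterating: a(2)=106, a(3)=-130, a(4)=-188, a(5)=578, a(6)=-14, a(7)=-1720, a(8)=1762; answer 1762
Stage 2: S1 = 1762; w = 4134; 4134 = 2 * 3 * 13 * 53; sigma = (1 + 2) * (1 + 3) * (1 + 13) * (1 + 53) = 3 * 4 * 14 * 54 = 9072; answer 9072
Stage 3: S2 = 9072; r = 2; total draws C(7,4) = 35; favorable C(2,2)*C(5,2) = 10; P = 2/7; answer 2/7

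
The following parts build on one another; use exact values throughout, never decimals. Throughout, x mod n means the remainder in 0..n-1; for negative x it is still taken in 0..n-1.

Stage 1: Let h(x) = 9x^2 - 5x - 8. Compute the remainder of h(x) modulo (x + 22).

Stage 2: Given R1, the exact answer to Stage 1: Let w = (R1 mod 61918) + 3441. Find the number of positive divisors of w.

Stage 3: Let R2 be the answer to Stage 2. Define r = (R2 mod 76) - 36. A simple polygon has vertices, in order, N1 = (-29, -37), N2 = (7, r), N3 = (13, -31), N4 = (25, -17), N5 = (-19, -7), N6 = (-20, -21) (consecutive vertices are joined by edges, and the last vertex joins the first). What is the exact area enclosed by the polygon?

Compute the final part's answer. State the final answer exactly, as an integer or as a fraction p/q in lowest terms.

Stage 1: remainder = value at the root: 9*(-22)^2 - 5*(-22)^1 - 8 = (4356) + (110) + (-8) = 4458; answer 4458
Stage 2: R1 = 4458; w = 7899; 7899 = 3 * 2633; number of divisors = (1+1) * (1+1) = 4; answer 4
Stage 3: R2 = 4; r = -32; cross terms: (-29*-32 - 7*-37)=1187, (7*-31 - 13*-32)=199, (13*-17 - 25*-31)=554, (25*-7 - -19*-17)=-498, (-19*-21 - -20*-7)=259, (-20*-37 - -29*-21)=131; twice the area = |1832| = 1832; area = 916; answer 916

916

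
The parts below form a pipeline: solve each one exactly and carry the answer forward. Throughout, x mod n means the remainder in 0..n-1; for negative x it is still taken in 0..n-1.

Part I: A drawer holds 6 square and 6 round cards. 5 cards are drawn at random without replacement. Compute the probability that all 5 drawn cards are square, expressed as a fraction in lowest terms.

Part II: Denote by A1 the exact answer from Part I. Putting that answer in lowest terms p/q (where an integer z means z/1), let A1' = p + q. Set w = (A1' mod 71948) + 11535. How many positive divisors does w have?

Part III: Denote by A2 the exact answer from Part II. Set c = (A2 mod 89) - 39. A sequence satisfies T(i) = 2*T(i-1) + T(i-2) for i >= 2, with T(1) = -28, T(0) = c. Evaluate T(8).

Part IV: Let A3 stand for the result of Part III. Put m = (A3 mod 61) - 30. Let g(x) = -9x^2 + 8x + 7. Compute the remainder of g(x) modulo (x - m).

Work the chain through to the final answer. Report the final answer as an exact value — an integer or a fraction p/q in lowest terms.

Part I: total draws C(12,5) = 792; favorable C(6,5) = 6; P = 1/132; answer 1/132
Part II: A1 = 1/132; threaded value p + q = 133; w = 11668; 11668 = 2^2 * 2917; number of divisors = (2+1) * (1+1) = 6; answer 6
Part III: A2 = 6; c = -33; T(2) = 2*(-28) + 1*(-33) = -89; iterating: T(2)=-89, T(3)=-206, T(4)=-501, T(5)=-1208, T(6)=-2917, T(7)=-7042, T(8)=-17001; answer -17001
Part IV: A3 = -17001; m = -12; remainder = value at the root: -9*(-12)^2 + 8*(-12)^1 + 7 = (-1296) + (-96) + (7) = -1385; answer -1385

-1385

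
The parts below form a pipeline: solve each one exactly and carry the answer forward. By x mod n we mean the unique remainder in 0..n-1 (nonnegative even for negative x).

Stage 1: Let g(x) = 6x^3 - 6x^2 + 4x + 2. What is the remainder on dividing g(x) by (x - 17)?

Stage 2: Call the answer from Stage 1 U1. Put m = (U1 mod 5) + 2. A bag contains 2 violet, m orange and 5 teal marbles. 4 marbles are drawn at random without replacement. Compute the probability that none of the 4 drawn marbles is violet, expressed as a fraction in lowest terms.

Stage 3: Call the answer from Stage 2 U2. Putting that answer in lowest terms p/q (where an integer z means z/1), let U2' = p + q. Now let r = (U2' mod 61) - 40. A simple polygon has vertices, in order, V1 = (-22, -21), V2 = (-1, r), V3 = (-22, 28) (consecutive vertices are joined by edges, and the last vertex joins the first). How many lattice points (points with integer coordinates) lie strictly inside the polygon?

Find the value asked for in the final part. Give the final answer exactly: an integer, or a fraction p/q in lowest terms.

Stage 1: remainder = value at the root: 6*(17)^3 - 6*(17)^2 + 4*(17)^1 + 2 = (29478) + (-1734) + (68) + (2) = 27814; answer 27814
Stage 2: U1 = 27814; m = 6; total draws C(13,4) = 715; favorable C(11,4) = 330; P = 6/13; answer 6/13
Stage 3: U2 = 6/13; threaded value p + q = 19; r = -21; cross terms: (-22*-21 - -1*-21)=441, (-1*28 - -22*-21)=-490, (-22*-21 - -22*28)=1078; twice the area = |1029| = 1029; area = 1029/2; boundary points = 21 + 7 + 49 = 77; strictly interior points = area - boundary/2 + 1 = 477; answer 477

477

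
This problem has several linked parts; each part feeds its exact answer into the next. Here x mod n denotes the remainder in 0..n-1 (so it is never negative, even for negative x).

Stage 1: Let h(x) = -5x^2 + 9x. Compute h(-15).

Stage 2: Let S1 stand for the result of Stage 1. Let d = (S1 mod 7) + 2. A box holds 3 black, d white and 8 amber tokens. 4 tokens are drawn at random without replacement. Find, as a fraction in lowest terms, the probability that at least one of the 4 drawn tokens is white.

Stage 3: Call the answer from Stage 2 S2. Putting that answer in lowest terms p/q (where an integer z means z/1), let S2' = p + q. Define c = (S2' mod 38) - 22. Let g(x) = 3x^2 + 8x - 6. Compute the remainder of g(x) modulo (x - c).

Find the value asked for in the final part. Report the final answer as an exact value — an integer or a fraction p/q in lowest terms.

Stage 1: -5*(-15)^2 + 9*(-15)^1 = (-1125) + (-135) = -1260; answer -1260
Stage 2: S1 = -1260; d = 2; total draws C(13,4) = 715; complement C(11,4) = 330; favorable 715 - 330 = 385; P = 7/13; answer 7/13
Stage 3: S2 = 7/13; threaded value p + q = 20; c = -2; remainder = value at the root: 3*(-2)^2 + 8*(-2)^1 - 6 = (12) + (-16) + (-6) = -10; answer -10

-10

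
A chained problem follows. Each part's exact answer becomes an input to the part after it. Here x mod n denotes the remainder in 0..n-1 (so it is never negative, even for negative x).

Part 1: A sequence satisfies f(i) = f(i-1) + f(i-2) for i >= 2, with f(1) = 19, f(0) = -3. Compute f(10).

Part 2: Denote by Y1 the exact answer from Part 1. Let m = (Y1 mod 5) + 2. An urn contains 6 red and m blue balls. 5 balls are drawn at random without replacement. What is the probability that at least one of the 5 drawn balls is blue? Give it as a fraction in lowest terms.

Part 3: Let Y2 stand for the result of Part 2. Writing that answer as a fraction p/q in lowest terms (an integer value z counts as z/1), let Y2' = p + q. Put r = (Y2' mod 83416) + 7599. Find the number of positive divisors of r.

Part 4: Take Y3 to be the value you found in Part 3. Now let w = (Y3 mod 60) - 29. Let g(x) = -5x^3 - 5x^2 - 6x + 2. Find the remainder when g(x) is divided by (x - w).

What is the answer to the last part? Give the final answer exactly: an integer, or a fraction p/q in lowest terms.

-196

Part 1: f(2) = 1*(19) + 1*(-3) = 16; iterating: f(2)=16, f(3)=35, f(4)=51, f(5)=86, f(6)=137, f(7)=223, f(8)=360, f(9)=583, f(10)=943; answer 943
Part 2: Y1 = 943; m = 5; total draws C(11,5) = 462; complement C(6,5) = 6; favorable 462 - 6 = 456; P = 76/77; answer 76/77
Part 3: Y2 = 76/77; threaded value p + q = 153; r = 7752; 7752 = 2^3 * 3 * 17 * 19; number of divisors = (3+1) * (1+1) * (1+1) * (1+1) = 32; answer 32
Part 4: Y3 = 32; w = 3; remainder = value at the root: -5*(3)^3 - 5*(3)^2 - 6*(3)^1 + 2 = (-135) + (-45) + (-18) + (2) = -196; answer -196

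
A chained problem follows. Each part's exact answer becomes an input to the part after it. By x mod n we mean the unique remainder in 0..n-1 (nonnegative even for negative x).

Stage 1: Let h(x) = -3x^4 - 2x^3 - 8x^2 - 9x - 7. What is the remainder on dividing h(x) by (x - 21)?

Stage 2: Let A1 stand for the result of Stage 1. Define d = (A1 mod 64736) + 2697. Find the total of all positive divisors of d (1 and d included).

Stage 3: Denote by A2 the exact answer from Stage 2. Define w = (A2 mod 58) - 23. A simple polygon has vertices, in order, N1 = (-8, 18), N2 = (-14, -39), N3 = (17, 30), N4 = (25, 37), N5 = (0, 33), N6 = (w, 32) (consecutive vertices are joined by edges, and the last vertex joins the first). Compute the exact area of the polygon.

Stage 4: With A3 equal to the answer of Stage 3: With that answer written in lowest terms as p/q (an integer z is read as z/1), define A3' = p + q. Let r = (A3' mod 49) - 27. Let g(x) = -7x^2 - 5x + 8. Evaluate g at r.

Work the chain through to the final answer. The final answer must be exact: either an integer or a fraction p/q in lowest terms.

-1240

Stage 1: remainder = value at the root: -3*(21)^4 - 2*(21)^3 - 8*(21)^2 - 9*(21)^1 - 7 = (-583443) + (-18522) + (-3528) + (-189) + (-7) = -605689; answer -605689
Stage 2: A1 = -605689; d = 44368; 44368 = 2^4 * 47 * 59; sigma = (1 + 2 + 4 + 8 + 16) * (1 + 47) * (1 + 59) = 31 * 48 * 60 = 89280; answer 89280
Stage 3: A2 = 89280; w = -5; cross terms: (-8*-39 - -14*18)=564, (-14*30 - 17*-39)=243, (17*37 - 25*30)=-121, (25*33 - 0*37)=825, (0*32 - -5*33)=165, (-5*18 - -8*32)=166; twice the area = |1842| = 1842; area = 921; answer 921
Stage 4: A3 = 921; threaded value p + q = 922; r = 13; -7*(13)^2 - 5*(13)^1 + 8 = (-1183) + (-65) + (8) = -1240; answer -1240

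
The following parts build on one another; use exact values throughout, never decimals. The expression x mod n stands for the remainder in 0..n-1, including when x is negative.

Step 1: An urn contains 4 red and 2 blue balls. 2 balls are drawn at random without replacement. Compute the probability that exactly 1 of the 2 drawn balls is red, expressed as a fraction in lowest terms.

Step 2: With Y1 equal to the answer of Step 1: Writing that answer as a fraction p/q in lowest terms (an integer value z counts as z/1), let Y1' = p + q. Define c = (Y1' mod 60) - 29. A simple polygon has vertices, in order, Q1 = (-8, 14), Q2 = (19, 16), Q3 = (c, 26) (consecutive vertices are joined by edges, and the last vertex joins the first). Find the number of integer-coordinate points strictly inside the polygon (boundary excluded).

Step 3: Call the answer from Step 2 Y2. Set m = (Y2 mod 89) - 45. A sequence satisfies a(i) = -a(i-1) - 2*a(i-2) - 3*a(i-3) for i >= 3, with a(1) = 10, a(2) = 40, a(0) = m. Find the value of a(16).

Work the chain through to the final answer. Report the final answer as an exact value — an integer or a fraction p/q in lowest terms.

Step 1: total draws C(6,2) = 15; favorable C(4,1)*C(2,1) = 8; P = 8/15; answer 8/15
Step 2: Y1 = 8/15; threaded value p + q = 23; c = -6; cross terms: (-8*16 - 19*14)=-394, (19*26 - -6*16)=590, (-6*14 - -8*26)=124; twice the area = |320| = 320; area = 160; boundary points = 1 + 5 + 2 = 8; strictly interior points = area - boundary/2 + 1 = 157; answer 157
Step 3: Y2 = 157; m = 23; a(3) = -1*(40) - 2*(10) - 3*(23) = -129; iterating: a(3)=-129, a(4)=19, a(5)=119, a(6)=230, a(7)=-525, a(8)=-292, a(9)=652, a(10)=1507, a(11)=-1935, a(12)=-3035, a(13)=2384, a(14)=9491, a(15)=-5154, a(16)=-20980; answer -20980

-20980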